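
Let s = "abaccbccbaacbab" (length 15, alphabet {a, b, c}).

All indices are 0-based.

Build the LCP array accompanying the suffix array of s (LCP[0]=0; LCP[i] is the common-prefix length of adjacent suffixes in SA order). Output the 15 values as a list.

rank | idx | suffix
   0 |   9 | aacbab
   1 |  13 | ab
   2 |   0 | abaccbccbaacbab
   3 |  10 | acbab
   4 |   2 | accbccbaacbab
   5 |  14 | b
   6 |   8 | baacbab
   7 |  12 | bab
   8 |   1 | baccbccbaacbab
   9 |   5 | bccbaacbab
  10 |   7 | cbaacbab
  11 |  11 | cbab
  12 |   4 | cbccbaacbab
  13 |   6 | ccbaacbab
  14 |   3 | ccbccbaacbab

SA = [9, 13, 0, 10, 2, 14, 8, 12, 1, 5, 7, 11, 4, 6, 3]
[i] adj suffixes → lcp
  [1] 9/13 → 1 ('a')
  [2] 13/0 → 2 ('ab')
  [3] 0/10 → 1 ('a')
  [4] 10/2 → 2 ('ac')
  [5] 2/14 → 0 ('')
  [6] 14/8 → 1 ('b')
  [7] 8/12 → 2 ('ba')
  [8] 12/1 → 2 ('ba')
  [9] 1/5 → 1 ('b')
  [10] 5/7 → 0 ('')
  [11] 7/11 → 3 ('cba')
  [12] 11/4 → 2 ('cb')
  [13] 4/6 → 1 ('c')
  [14] 6/3 → 3 ('ccb')

[0, 1, 2, 1, 2, 0, 1, 2, 2, 1, 0, 3, 2, 1, 3]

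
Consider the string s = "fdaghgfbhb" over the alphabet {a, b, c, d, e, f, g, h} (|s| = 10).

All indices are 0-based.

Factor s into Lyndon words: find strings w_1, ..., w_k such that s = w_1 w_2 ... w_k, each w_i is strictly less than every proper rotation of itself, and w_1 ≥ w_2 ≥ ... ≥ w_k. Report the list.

["f", "d", "aghgfbhb"]

emit factor 1: 'f' (i=0, period=1)
emit factor 2: 'd' (i=1, period=1)
emit factor 3: 'aghgfbhb' (i=2, period=8)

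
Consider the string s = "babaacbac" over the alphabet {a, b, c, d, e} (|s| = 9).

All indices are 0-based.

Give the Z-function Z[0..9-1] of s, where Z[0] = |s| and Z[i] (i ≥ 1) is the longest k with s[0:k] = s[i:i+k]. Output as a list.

Z[0]=9
i=1: fresh scan; Z[1]=0
i=2: fresh scan; Z[2]=2 extend→box=[2,4)
i=3: min(r-i=1, Z[1]=0)=0; Z[3]=0
i=4: fresh scan; Z[4]=0
i=5: fresh scan; Z[5]=0
i=6: fresh scan; Z[6]=2 extend→box=[6,8)
i=7: min(r-i=1, Z[1]=0)=0; Z[7]=0
i=8: fresh scan; Z[8]=0

[9, 0, 2, 0, 0, 0, 2, 0, 0]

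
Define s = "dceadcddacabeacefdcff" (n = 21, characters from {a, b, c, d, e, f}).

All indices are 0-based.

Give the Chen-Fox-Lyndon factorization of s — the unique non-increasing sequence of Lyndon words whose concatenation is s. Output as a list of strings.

emit factor 1: 'd' (i=0, period=1)
emit factor 2: 'ce' (i=1, period=2)
emit factor 3: 'adcdd' (i=3, period=5)
emit factor 4: 'ac' (i=8, period=2)
emit factor 5: 'abeacefdcff' (i=10, period=11)

["d", "ce", "adcdd", "ac", "abeacefdcff"]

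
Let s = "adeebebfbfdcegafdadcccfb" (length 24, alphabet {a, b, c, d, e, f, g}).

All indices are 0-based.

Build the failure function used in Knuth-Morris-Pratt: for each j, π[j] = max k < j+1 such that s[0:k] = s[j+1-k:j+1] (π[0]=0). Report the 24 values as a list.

π[0] = 0
j=1 s[j]='d': π[1]=0 (border '')
j=2 s[j]='e': π[2]=0 (border '')
j=3 s[j]='e': π[3]=0 (border '')
j=4 s[j]='b': π[4]=0 (border '')
j=5 s[j]='e': π[5]=0 (border '')
j=6 s[j]='b': π[6]=0 (border '')
j=7 s[j]='f': π[7]=0 (border '')
j=8 s[j]='b': π[8]=0 (border '')
j=9 s[j]='f': π[9]=0 (border '')
j=10 s[j]='d': π[10]=0 (border '')
j=11 s[j]='c': π[11]=0 (border '')
j=12 s[j]='e': π[12]=0 (border '')
j=13 s[j]='g': π[13]=0 (border '')
j=14 s[j]='a': π[14]=1 (border 'a')
j=15 s[j]='f': k: 1→0; π[15]=0 (border '')
j=16 s[j]='d': π[16]=0 (border '')
j=17 s[j]='a': π[17]=1 (border 'a')
j=18 s[j]='d': π[18]=2 (border 'ad')
j=19 s[j]='c': k: 2→0; π[19]=0 (border '')
j=20 s[j]='c': π[20]=0 (border '')
j=21 s[j]='c': π[21]=0 (border '')
j=22 s[j]='f': π[22]=0 (border '')
j=23 s[j]='b': π[23]=0 (border '')

[0, 0, 0, 0, 0, 0, 0, 0, 0, 0, 0, 0, 0, 0, 1, 0, 0, 1, 2, 0, 0, 0, 0, 0]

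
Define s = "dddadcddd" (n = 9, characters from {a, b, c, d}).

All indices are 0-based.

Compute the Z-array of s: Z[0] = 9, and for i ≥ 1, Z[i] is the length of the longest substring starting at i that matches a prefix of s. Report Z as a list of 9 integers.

[9, 2, 1, 0, 1, 0, 3, 2, 1]

Z[0]=9
i=1: fresh scan; Z[1]=2 grow→box=[1,3)
i=2: min(r-i=1, Z[1]=2)=1; Z[2]=1
i=3: fresh scan; Z[3]=0
i=4: fresh scan; Z[4]=1 grow→box=[4,5)
i=5: fresh scan; Z[5]=0
i=6: fresh scan; Z[6]=3 grow→box=[6,9)
i=7: min(r-i=2, Z[1]=2)=2; Z[7]=2
i=8: min(r-i=1, Z[2]=1)=1; Z[8]=1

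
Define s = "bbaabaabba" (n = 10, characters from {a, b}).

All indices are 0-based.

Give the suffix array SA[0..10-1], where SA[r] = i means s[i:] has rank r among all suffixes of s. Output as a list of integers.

[9, 2, 5, 3, 6, 8, 1, 4, 7, 0]

rank | idx | suffix
   0 |   9 | a
   1 |   2 | aabaabba
   2 |   5 | aabba
   3 |   3 | abaabba
   4 |   6 | abba
   5 |   8 | ba
   6 |   1 | baabaabba
   7 |   4 | baabba
   8 |   7 | bba
   9 |   0 | bbaabaabba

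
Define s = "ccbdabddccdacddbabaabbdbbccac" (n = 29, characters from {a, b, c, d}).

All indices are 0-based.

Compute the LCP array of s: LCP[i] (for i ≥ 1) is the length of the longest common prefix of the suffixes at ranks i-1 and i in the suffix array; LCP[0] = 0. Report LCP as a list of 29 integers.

rank→(start, suffix):
  0 → (18, 'aabbdbbccac')
  1 → (16, 'abaabbdbbccac')
  2 → (19, 'abbdbbccac')
  3 → (4, 'abddccdacddbabaabbdbbccac')
  4 → (27, 'ac')
  5 → (11, 'acddbabaabbdbbccac')
  6 → (17, 'baabbdbbccac')
  7 → (15, 'babaabbdbbccac')
  8 → (23, 'bbccac')
  9 → (20, 'bbdbbccac')
  10 → (24, 'bccac')
  11 → (2, 'bdabddccdacddbabaabbdbbccac')
  12 → (21, 'bdbbccac')
  13 → (5, 'bddccdacddbabaabbdbbccac')
  14 → (28, 'c')
  15 → (26, 'cac')
  16 → (1, 'cbdabddccdacddbabaabbdbbccac')
  17 → (25, 'ccac')
  18 → (0, 'ccbdabddccdacddbabaabbdbbccac')
  19 → (8, 'ccdacddbabaabbdbbccac')
  20 → (9, 'cdacddbabaabbdbbccac')
  21 → (12, 'cddbabaabbdbbccac')
  22 → (3, 'dabddccdacddbabaabbdbbccac')
  23 → (10, 'dacddbabaabbdbbccac')
  24 → (14, 'dbabaabbdbbccac')
  25 → (22, 'dbbccac')
  26 → (7, 'dccdacddbabaabbdbbccac')
  27 → (13, 'ddbabaabbdbbccac')
  28 → (6, 'ddccdacddbabaabbdbbccac')

SA = [18, 16, 19, 4, 27, 11, 17, 15, 23, 20, 24, 2, 21, 5, 28, 26, 1, 25, 0, 8, 9, 12, 3, 10, 14, 22, 7, 13, 6]
[i] adj suffixes → lcp
  [1] 18/16 → 1 ('a')
  [2] 16/19 → 2 ('ab')
  [3] 19/4 → 2 ('ab')
  [4] 4/27 → 1 ('a')
  [5] 27/11 → 2 ('ac')
  [6] 11/17 → 0 ('')
  [7] 17/15 → 2 ('ba')
  [8] 15/23 → 1 ('b')
  [9] 23/20 → 2 ('bb')
  [10] 20/24 → 1 ('b')
  [11] 24/2 → 1 ('b')
  [12] 2/21 → 2 ('bd')
  [13] 21/5 → 2 ('bd')
  [14] 5/28 → 0 ('')
  [15] 28/26 → 1 ('c')
  [16] 26/1 → 1 ('c')
  [17] 1/25 → 1 ('c')
  [18] 25/0 → 2 ('cc')
  [19] 0/8 → 2 ('cc')
  [20] 8/9 → 1 ('c')
  [21] 9/12 → 2 ('cd')
  [22] 12/3 → 0 ('')
  [23] 3/10 → 2 ('da')
  [24] 10/14 → 1 ('d')
  [25] 14/22 → 2 ('db')
  [26] 22/7 → 1 ('d')
  [27] 7/13 → 1 ('d')
  [28] 13/6 → 2 ('dd')

[0, 1, 2, 2, 1, 2, 0, 2, 1, 2, 1, 1, 2, 2, 0, 1, 1, 1, 2, 2, 1, 2, 0, 2, 1, 2, 1, 1, 2]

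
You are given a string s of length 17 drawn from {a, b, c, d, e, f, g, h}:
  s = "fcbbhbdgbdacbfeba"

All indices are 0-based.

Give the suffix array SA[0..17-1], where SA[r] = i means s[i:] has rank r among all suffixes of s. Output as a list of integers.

rank→(start, suffix):
  0 → (16, 'a')
  1 → (10, 'acbfeba')
  2 → (15, 'ba')
  3 → (2, 'bbhbdgbdacbfeba')
  4 → (8, 'bdacbfeba')
  5 → (5, 'bdgbdacbfeba')
  6 → (12, 'bfeba')
  7 → (3, 'bhbdgbdacbfeba')
  8 → (1, 'cbbhbdgbdacbfeba')
  9 → (11, 'cbfeba')
  10 → (9, 'dacbfeba')
  11 → (6, 'dgbdacbfeba')
  12 → (14, 'eba')
  13 → (0, 'fcbbhbdgbdacbfeba')
  14 → (13, 'feba')
  15 → (7, 'gbdacbfeba')
  16 → (4, 'hbdgbdacbfeba')

[16, 10, 15, 2, 8, 5, 12, 3, 1, 11, 9, 6, 14, 0, 13, 7, 4]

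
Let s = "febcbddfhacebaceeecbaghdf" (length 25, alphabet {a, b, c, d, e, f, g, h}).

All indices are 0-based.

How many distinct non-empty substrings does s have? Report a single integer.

rank | idx | suffix
   0 |   9 | acebaceeecbaghdf
   1 |  13 | aceeecbaghdf
   2 |  20 | aghdf
   3 |  12 | baceeecbaghdf
   4 |  19 | baghdf
   5 |   2 | bcbddfhacebaceeecbaghdf
   6 |   4 | bddfhacebaceeecbaghdf
   7 |  18 | cbaghdf
   8 |   3 | cbddfhacebaceeecbaghdf
   9 |  10 | cebaceeecbaghdf
  10 |  14 | ceeecbaghdf
  11 |   5 | ddfhacebaceeecbaghdf
  12 |  23 | df
  13 |   6 | dfhacebaceeecbaghdf
  14 |  11 | ebaceeecbaghdf
  15 |   1 | ebcbddfhacebaceeecbaghdf
  16 |  17 | ecbaghdf
  17 |  16 | eecbaghdf
  18 |  15 | eeecbaghdf
  19 |  24 | f
  20 |   0 | febcbddfhacebaceeecbaghdf
  21 |   7 | fhacebaceeecbaghdf
  22 |  21 | ghdf
  23 |   8 | hacebaceeecbaghdf
  24 |  22 | hdf

SA = [9, 13, 20, 12, 19, 2, 4, 18, 3, 10, 14, 5, 23, 6, 11, 1, 17, 16, 15, 24, 0, 7, 21, 8, 22]
[i] adj suffixes → lcp
  [1] 9/13 → 3 ('ace')
  [2] 13/20 → 1 ('a')
  [3] 20/12 → 0 ('')
  [4] 12/19 → 2 ('ba')
  [5] 19/2 → 1 ('b')
  [6] 2/4 → 1 ('b')
  [7] 4/18 → 0 ('')
  [8] 18/3 → 2 ('cb')
  [9] 3/10 → 1 ('c')
  [10] 10/14 → 2 ('ce')
  [11] 14/5 → 0 ('')
  [12] 5/23 → 1 ('d')
  [13] 23/6 → 2 ('df')
  [14] 6/11 → 0 ('')
  [15] 11/1 → 2 ('eb')
  [16] 1/17 → 1 ('e')
  [17] 17/16 → 1 ('e')
  [18] 16/15 → 2 ('ee')
  [19] 15/24 → 0 ('')
  [20] 24/0 → 1 ('f')
  [21] 0/7 → 1 ('f')
  [22] 7/21 → 0 ('')
  [23] 21/8 → 0 ('')
  [24] 8/22 → 1 ('h')

n(n+1)/2 = 25·26/2 = 325
Σ LCP = 0 + 3 + 1 + 0 + 2 + 1 + 1 + 0 + 2 + 1 + 2 + 0 + 1 + 2 + 0 + 2 + 1 + 1 + 2 + 0 + 1 + 1 + 0 + 0 + 1 = 25
distinct = 325 − 25 = 300

300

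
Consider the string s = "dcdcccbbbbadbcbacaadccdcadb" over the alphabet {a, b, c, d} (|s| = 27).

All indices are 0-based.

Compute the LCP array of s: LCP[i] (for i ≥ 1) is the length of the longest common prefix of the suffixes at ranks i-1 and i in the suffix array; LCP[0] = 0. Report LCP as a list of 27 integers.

sorted suffixes:
  #0 SA[0]=17  'aadccdcadb'
  #1 SA[1]=15  'acaadccdcadb'
  #2 SA[2]=24  'adb'
  #3 SA[3]=10  'adbcbacaadccdcadb'
  #4 SA[4]=18  'adccdcadb'
  #5 SA[5]=26  'b'
  #6 SA[6]=14  'bacaadccdcadb'
  #7 SA[7]=9  'badbcbacaadccdcadb'
  #8 SA[8]=8  'bbadbcbacaadccdcadb'
  #9 SA[9]=7  'bbbadbcbacaadccdcadb'
  #10 SA[10]=6  'bbbbadbcbacaadccdcadb'
  #11 SA[11]=12  'bcbacaadccdcadb'
  #12 SA[12]=16  'caadccdcadb'
  #13 SA[13]=23  'cadb'
  #14 SA[14]=13  'cbacaadccdcadb'
  #15 SA[15]=5  'cbbbbadbcbacaadccdcadb'
  #16 SA[16]=4  'ccbbbbadbcbacaadccdcadb'
  #17 SA[17]=3  'cccbbbbadbcbacaadccdcadb'
  #18 SA[18]=20  'ccdcadb'
  #19 SA[19]=21  'cdcadb'
  #20 SA[20]=1  'cdcccbbbbadbcbacaadccdcadb'
  #21 SA[21]=25  'db'
  #22 SA[22]=11  'dbcbacaadccdcadb'
  #23 SA[23]=22  'dcadb'
  #24 SA[24]=2  'dcccbbbbadbcbacaadccdcadb'
  #25 SA[25]=19  'dccdcadb'
  #26 SA[26]=0  'dcdcccbbbbadbcbacaadccdcadb'

SA = [17, 15, 24, 10, 18, 26, 14, 9, 8, 7, 6, 12, 16, 23, 13, 5, 4, 3, 20, 21, 1, 25, 11, 22, 2, 19, 0]
rank  pair      lcp
   1  s[17:],s[15:]  1  'a'
   2  s[15:],s[24:]  1  'a'
   3  s[24:],s[10:]  3  'adb'
   4  s[10:],s[18:]  2  'ad'
   5  s[18:],s[26:]  0  ''
   6  s[26:],s[14:]  1  'b'
   7  s[14:],s[9:]  2  'ba'
   8  s[9:],s[8:]  1  'b'
   9  s[8:],s[7:]  2  'bb'
  10  s[7:],s[6:]  3  'bbb'
  11  s[6:],s[12:]  1  'b'
  12  s[12:],s[16:]  0  ''
  13  s[16:],s[23:]  2  'ca'
  14  s[23:],s[13:]  1  'c'
  15  s[13:],s[5:]  2  'cb'
  16  s[5:],s[4:]  1  'c'
  17  s[4:],s[3:]  2  'cc'
  18  s[3:],s[20:]  2  'cc'
  19  s[20:],s[21:]  1  'c'
  20  s[21:],s[1:]  3  'cdc'
  21  s[1:],s[25:]  0  ''
  22  s[25:],s[11:]  2  'db'
  23  s[11:],s[22:]  1  'd'
  24  s[22:],s[2:]  2  'dc'
  25  s[2:],s[19:]  3  'dcc'
  26  s[19:],s[0:]  2  'dc'

[0, 1, 1, 3, 2, 0, 1, 2, 1, 2, 3, 1, 0, 2, 1, 2, 1, 2, 2, 1, 3, 0, 2, 1, 2, 3, 2]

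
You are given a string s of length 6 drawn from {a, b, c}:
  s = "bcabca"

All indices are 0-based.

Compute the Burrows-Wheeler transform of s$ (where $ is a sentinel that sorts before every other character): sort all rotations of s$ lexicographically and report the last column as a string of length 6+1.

acca$bb

rank  rotation last
    0  $bcabca  a
    1  a$bcabc  c
    2  abca$bc  c
    3  bca$bca  a
    4  bcabca$  $
    5  ca$bcab  b
    6  cabca$b  b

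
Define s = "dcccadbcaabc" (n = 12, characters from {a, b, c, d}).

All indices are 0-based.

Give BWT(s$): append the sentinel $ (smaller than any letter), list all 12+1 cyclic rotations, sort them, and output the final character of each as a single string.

rank  rotation       last
    0  $dcccadbcaabc  c
    1  aabc$dcccadbc  c
    2  abc$dcccadbca  a
    3  adbcaabc$dccc  c
    4  bc$dcccadbcaa  a
    5  bcaabc$dcccad  d
    6  c$dcccadbcaab  b
    7  caabc$dcccadb  b
    8  cadbcaabc$dcc  c
    9  ccadbcaabc$dc  c
   10  cccadbcaabc$d  d
   11  dbcaabc$dccca  a
   12  dcccadbcaabc$  $

ccacadbbccda$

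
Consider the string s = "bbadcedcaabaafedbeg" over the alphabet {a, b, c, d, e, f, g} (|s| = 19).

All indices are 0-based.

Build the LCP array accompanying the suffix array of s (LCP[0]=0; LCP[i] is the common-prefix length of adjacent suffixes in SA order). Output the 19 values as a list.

sorted suffixes:
  #0 SA[0]=8  'aabaafedbeg'
  #1 SA[1]=11  'aafedbeg'
  #2 SA[2]=9  'abaafedbeg'
  #3 SA[3]=2  'adcedcaabaafedbeg'
  #4 SA[4]=12  'afedbeg'
  #5 SA[5]=10  'baafedbeg'
  #6 SA[6]=1  'badcedcaabaafedbeg'
  #7 SA[7]=0  'bbadcedcaabaafedbeg'
  #8 SA[8]=16  'beg'
  #9 SA[9]=7  'caabaafedbeg'
  #10 SA[10]=4  'cedcaabaafedbeg'
  #11 SA[11]=15  'dbeg'
  #12 SA[12]=6  'dcaabaafedbeg'
  #13 SA[13]=3  'dcedcaabaafedbeg'
  #14 SA[14]=14  'edbeg'
  #15 SA[15]=5  'edcaabaafedbeg'
  #16 SA[16]=17  'eg'
  #17 SA[17]=13  'fedbeg'
  #18 SA[18]=18  'g'

SA = [8, 11, 9, 2, 12, 10, 1, 0, 16, 7, 4, 15, 6, 3, 14, 5, 17, 13, 18]
[i] adj suffixes → lcp
  [1] 8/11 → 2 ('aa')
  [2] 11/9 → 1 ('a')
  [3] 9/2 → 1 ('a')
  [4] 2/12 → 1 ('a')
  [5] 12/10 → 0 ('')
  [6] 10/1 → 2 ('ba')
  [7] 1/0 → 1 ('b')
  [8] 0/16 → 1 ('b')
  [9] 16/7 → 0 ('')
  [10] 7/4 → 1 ('c')
  [11] 4/15 → 0 ('')
  [12] 15/6 → 1 ('d')
  [13] 6/3 → 2 ('dc')
  [14] 3/14 → 0 ('')
  [15] 14/5 → 2 ('ed')
  [16] 5/17 → 1 ('e')
  [17] 17/13 → 0 ('')
  [18] 13/18 → 0 ('')

[0, 2, 1, 1, 1, 0, 2, 1, 1, 0, 1, 0, 1, 2, 0, 2, 1, 0, 0]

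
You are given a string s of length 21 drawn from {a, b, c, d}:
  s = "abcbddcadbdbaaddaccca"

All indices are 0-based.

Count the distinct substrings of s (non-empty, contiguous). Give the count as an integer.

208

rank | idx | suffix
   0 |  20 | a
   1 |  12 | aaddaccca
   2 |   0 | abcbddcadbdbaaddaccca
   3 |  16 | accca
   4 |   7 | adbdbaaddaccca
   5 |  13 | addaccca
   6 |  11 | baaddaccca
   7 |   1 | bcbddcadbdbaaddaccca
   8 |   9 | bdbaaddaccca
   9 |   3 | bddcadbdbaaddaccca
  10 |  19 | ca
  11 |   6 | cadbdbaaddaccca
  12 |   2 | cbddcadbdbaaddaccca
  13 |  18 | cca
  14 |  17 | ccca
  15 |  15 | daccca
  16 |  10 | dbaaddaccca
  17 |   8 | dbdbaaddaccca
  18 |   5 | dcadbdbaaddaccca
  19 |  14 | ddaccca
  20 |   4 | ddcadbdbaaddaccca

SA = [20, 12, 0, 16, 7, 13, 11, 1, 9, 3, 19, 6, 2, 18, 17, 15, 10, 8, 5, 14, 4]
rank  pair      lcp
   1  s[20:],s[12:]  1  'a'
   2  s[12:],s[0:]  1  'a'
   3  s[0:],s[16:]  1  'a'
   4  s[16:],s[7:]  1  'a'
   5  s[7:],s[13:]  2  'ad'
   6  s[13:],s[11:]  0  ''
   7  s[11:],s[1:]  1  'b'
   8  s[1:],s[9:]  1  'b'
   9  s[9:],s[3:]  2  'bd'
  10  s[3:],s[19:]  0  ''
  11  s[19:],s[6:]  2  'ca'
  12  s[6:],s[2:]  1  'c'
  13  s[2:],s[18:]  1  'c'
  14  s[18:],s[17:]  2  'cc'
  15  s[17:],s[15:]  0  ''
  16  s[15:],s[10:]  1  'd'
  17  s[10:],s[8:]  2  'db'
  18  s[8:],s[5:]  1  'd'
  19  s[5:],s[14:]  1  'd'
  20  s[14:],s[4:]  2  'dd'

n(n+1)/2 = 21·22/2 = 231
Σ LCP = 0 + 1 + 1 + 1 + 1 + 2 + 0 + 1 + 1 + 2 + 0 + 2 + 1 + 1 + 2 + 0 + 1 + 2 + 1 + 1 + 2 = 23
distinct = 231 − 23 = 208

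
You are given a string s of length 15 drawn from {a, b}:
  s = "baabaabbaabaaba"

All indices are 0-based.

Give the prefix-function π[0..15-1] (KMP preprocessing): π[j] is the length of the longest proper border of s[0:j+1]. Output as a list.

π[0] = 0
j=1 s[j]='a': π[1]=0 (border '')
j=2 s[j]='a': π[2]=0 (border '')
j=3 s[j]='b': π[3]=1 (border 'b')
j=4 s[j]='a': π[4]=2 (border 'ba')
j=5 s[j]='a': π[5]=3 (border 'baa')
j=6 s[j]='b': π[6]=4 (border 'baab')
j=7 s[j]='b': k: 4→1→0; π[7]=1 (border 'b')
j=8 s[j]='a': π[8]=2 (border 'ba')
j=9 s[j]='a': π[9]=3 (border 'baa')
j=10 s[j]='b': π[10]=4 (border 'baab')
j=11 s[j]='a': π[11]=5 (border 'baaba')
j=12 s[j]='a': π[12]=6 (border 'baabaa')
j=13 s[j]='b': π[13]=7 (border 'baabaab')
j=14 s[j]='a': k: 7→4; π[14]=5 (border 'baaba')

[0, 0, 0, 1, 2, 3, 4, 1, 2, 3, 4, 5, 6, 7, 5]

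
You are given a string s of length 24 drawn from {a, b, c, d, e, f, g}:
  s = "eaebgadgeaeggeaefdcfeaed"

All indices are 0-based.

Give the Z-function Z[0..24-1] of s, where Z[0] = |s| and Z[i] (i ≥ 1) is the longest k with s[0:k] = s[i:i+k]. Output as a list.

[24, 0, 1, 0, 0, 0, 0, 0, 3, 0, 1, 0, 0, 3, 0, 1, 0, 0, 0, 0, 3, 0, 1, 0]

Z[0]=24
i=1: i≥r, start 0; Z[1]=0
i=2: i≥r, start 0; Z[2]=1 scan→box=[2,3)
i=3: i≥r, start 0; Z[3]=0
i=4: i≥r, start 0; Z[4]=0
i=5: i≥r, start 0; Z[5]=0
i=6: i≥r, start 0; Z[6]=0
i=7: i≥r, start 0; Z[7]=0
i=8: i≥r, start 0; Z[8]=3 scan→box=[8,11)
i=9: min(r-i=2, Z[1]=0)=0; Z[9]=0
i=10: min(r-i=1, Z[2]=1)=1; Z[10]=1
i=11: i≥r, start 0; Z[11]=0
i=12: i≥r, start 0; Z[12]=0
i=13: i≥r, start 0; Z[13]=3 scan→box=[13,16)
i=14: min(r-i=2, Z[1]=0)=0; Z[14]=0
i=15: min(r-i=1, Z[2]=1)=1; Z[15]=1
i=16: i≥r, start 0; Z[16]=0
i=17: i≥r, start 0; Z[17]=0
i=18: i≥r, start 0; Z[18]=0
i=19: i≥r, start 0; Z[19]=0
i=20: i≥r, start 0; Z[20]=3 scan→box=[20,23)
i=21: min(r-i=2, Z[1]=0)=0; Z[21]=0
i=22: min(r-i=1, Z[2]=1)=1; Z[22]=1
i=23: i≥r, start 0; Z[23]=0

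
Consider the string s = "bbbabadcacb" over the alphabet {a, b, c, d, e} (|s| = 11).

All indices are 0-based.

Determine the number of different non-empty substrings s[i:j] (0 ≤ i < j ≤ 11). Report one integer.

sorted suffixes:
  #0 SA[0]=3  'abadcacb'
  #1 SA[1]=8  'acb'
  #2 SA[2]=5  'adcacb'
  #3 SA[3]=10  'b'
  #4 SA[4]=2  'babadcacb'
  #5 SA[5]=4  'badcacb'
  #6 SA[6]=1  'bbabadcacb'
  #7 SA[7]=0  'bbbabadcacb'
  #8 SA[8]=7  'cacb'
  #9 SA[9]=9  'cb'
  #10 SA[10]=6  'dcacb'

SA = [3, 8, 5, 10, 2, 4, 1, 0, 7, 9, 6]
[i] adj suffixes → lcp
  [1] 3/8 → 1 ('a')
  [2] 8/5 → 1 ('a')
  [3] 5/10 → 0 ('')
  [4] 10/2 → 1 ('b')
  [5] 2/4 → 2 ('ba')
  [6] 4/1 → 1 ('b')
  [7] 1/0 → 2 ('bb')
  [8] 0/7 → 0 ('')
  [9] 7/9 → 1 ('c')
  [10] 9/6 → 0 ('')

n(n+1)/2 = 11·12/2 = 66
Σ LCP = 0 + 1 + 1 + 0 + 1 + 2 + 1 + 2 + 0 + 1 + 0 = 9
distinct = 66 − 9 = 57

57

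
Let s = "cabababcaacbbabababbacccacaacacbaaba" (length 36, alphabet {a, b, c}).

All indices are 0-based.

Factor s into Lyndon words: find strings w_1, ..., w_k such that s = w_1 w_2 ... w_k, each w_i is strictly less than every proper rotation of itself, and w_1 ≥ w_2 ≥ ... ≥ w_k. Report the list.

emit factor 1: 'c' (i=0, period=1)
emit factor 2: 'abababc' (i=1, period=7)
emit factor 3: 'aacbbabababbacccac' (i=8, period=18)
emit factor 4: 'aacacb' (i=26, period=6)
emit factor 5: 'aab' (i=32, period=3)
emit factor 6: 'a' (i=35, period=1)

["c", "abababc", "aacbbabababbacccac", "aacacb", "aab", "a"]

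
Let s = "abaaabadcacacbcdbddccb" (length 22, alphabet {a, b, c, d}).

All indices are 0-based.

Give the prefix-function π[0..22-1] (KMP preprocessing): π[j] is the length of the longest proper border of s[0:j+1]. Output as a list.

[0, 0, 1, 1, 1, 2, 3, 0, 0, 1, 0, 1, 0, 0, 0, 0, 0, 0, 0, 0, 0, 0]

π[0] = 0
j=1 s[j]='b': π[1]=0 (border '')
j=2 s[j]='a': π[2]=1 (border 'a')
j=3 s[j]='a': k: 1→0; π[3]=1 (border 'a')
j=4 s[j]='a': k: 1→0; π[4]=1 (border 'a')
j=5 s[j]='b': π[5]=2 (border 'ab')
j=6 s[j]='a': π[6]=3 (border 'aba')
j=7 s[j]='d': k: 3→1→0; π[7]=0 (border '')
j=8 s[j]='c': π[8]=0 (border '')
j=9 s[j]='a': π[9]=1 (border 'a')
j=10 s[j]='c': k: 1→0; π[10]=0 (border '')
j=11 s[j]='a': π[11]=1 (border 'a')
j=12 s[j]='c': k: 1→0; π[12]=0 (border '')
j=13 s[j]='b': π[13]=0 (border '')
j=14 s[j]='c': π[14]=0 (border '')
j=15 s[j]='d': π[15]=0 (border '')
j=16 s[j]='b': π[16]=0 (border '')
j=17 s[j]='d': π[17]=0 (border '')
j=18 s[j]='d': π[18]=0 (border '')
j=19 s[j]='c': π[19]=0 (border '')
j=20 s[j]='c': π[20]=0 (border '')
j=21 s[j]='b': π[21]=0 (border '')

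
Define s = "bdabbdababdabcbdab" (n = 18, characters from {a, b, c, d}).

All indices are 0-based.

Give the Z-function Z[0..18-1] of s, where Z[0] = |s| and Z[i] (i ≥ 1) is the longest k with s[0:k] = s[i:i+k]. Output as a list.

[18, 0, 0, 1, 4, 0, 0, 1, 0, 4, 0, 0, 1, 0, 4, 0, 0, 1]

Z[0]=18
i=1: outside box; Z[1]=0
i=2: outside box; Z[2]=0
i=3: outside box; Z[3]=1 grow→box=[3,4)
i=4: outside box; Z[4]=4 grow→box=[4,8)
i=5: min(r-i=3, Z[1]=0)=0; Z[5]=0
i=6: min(r-i=2, Z[2]=0)=0; Z[6]=0
i=7: min(r-i=1, Z[3]=1)=1; Z[7]=1
i=8: outside box; Z[8]=0
i=9: outside box; Z[9]=4 grow→box=[9,13)
i=10: min(r-i=3, Z[1]=0)=0; Z[10]=0
i=11: min(r-i=2, Z[2]=0)=0; Z[11]=0
i=12: min(r-i=1, Z[3]=1)=1; Z[12]=1
i=13: outside box; Z[13]=0
i=14: outside box; Z[14]=4 grow→box=[14,18)
i=15: min(r-i=3, Z[1]=0)=0; Z[15]=0
i=16: min(r-i=2, Z[2]=0)=0; Z[16]=0
i=17: min(r-i=1, Z[3]=1)=1; Z[17]=1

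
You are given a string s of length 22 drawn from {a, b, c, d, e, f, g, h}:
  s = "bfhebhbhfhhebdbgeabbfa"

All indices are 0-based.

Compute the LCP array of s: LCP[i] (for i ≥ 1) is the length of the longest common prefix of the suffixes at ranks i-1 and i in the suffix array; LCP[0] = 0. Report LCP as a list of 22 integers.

rank | idx | suffix
   0 |  21 | a
   1 |  17 | abbfa
   2 |  18 | bbfa
   3 |  12 | bdbgeabbfa
   4 |  19 | bfa
   5 |   0 | bfhebhbhfhhebdbgeabbfa
   6 |  14 | bgeabbfa
   7 |   4 | bhbhfhhebdbgeabbfa
   8 |   6 | bhfhhebdbgeabbfa
   9 |  13 | dbgeabbfa
  10 |  16 | eabbfa
  11 |  11 | ebdbgeabbfa
  12 |   3 | ebhbhfhhebdbgeabbfa
  13 |  20 | fa
  14 |   1 | fhebhbhfhhebdbgeabbfa
  15 |   8 | fhhebdbgeabbfa
  16 |  15 | geabbfa
  17 |   5 | hbhfhhebdbgeabbfa
  18 |  10 | hebdbgeabbfa
  19 |   2 | hebhbhfhhebdbgeabbfa
  20 |   7 | hfhhebdbgeabbfa
  21 |   9 | hhebdbgeabbfa

SA = [21, 17, 18, 12, 19, 0, 14, 4, 6, 13, 16, 11, 3, 20, 1, 8, 15, 5, 10, 2, 7, 9]
rank  pair      lcp
   1  s[21:],s[17:]  1  'a'
   2  s[17:],s[18:]  0  ''
   3  s[18:],s[12:]  1  'b'
   4  s[12:],s[19:]  1  'b'
   5  s[19:],s[0:]  2  'bf'
   6  s[0:],s[14:]  1  'b'
   7  s[14:],s[4:]  1  'b'
   8  s[4:],s[6:]  2  'bh'
   9  s[6:],s[13:]  0  ''
  10  s[13:],s[16:]  0  ''
  11  s[16:],s[11:]  1  'e'
  12  s[11:],s[3:]  2  'eb'
  13  s[3:],s[20:]  0  ''
  14  s[20:],s[1:]  1  'f'
  15  s[1:],s[8:]  2  'fh'
  16  s[8:],s[15:]  0  ''
  17  s[15:],s[5:]  0  ''
  18  s[5:],s[10:]  1  'h'
  19  s[10:],s[2:]  3  'heb'
  20  s[2:],s[7:]  1  'h'
  21  s[7:],s[9:]  1  'h'

[0, 1, 0, 1, 1, 2, 1, 1, 2, 0, 0, 1, 2, 0, 1, 2, 0, 0, 1, 3, 1, 1]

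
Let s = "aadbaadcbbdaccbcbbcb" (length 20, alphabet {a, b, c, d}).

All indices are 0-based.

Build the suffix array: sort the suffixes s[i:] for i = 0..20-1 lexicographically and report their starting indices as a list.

[0, 4, 11, 1, 5, 19, 3, 16, 8, 17, 14, 9, 18, 15, 7, 13, 12, 10, 2, 6]

sorted suffixes:
  #0 SA[0]=0  'aadbaadcbbdaccbcbbcb'
  #1 SA[1]=4  'aadcbbdaccbcbbcb'
  #2 SA[2]=11  'accbcbbcb'
  #3 SA[3]=1  'adbaadcbbdaccbcbbcb'
  #4 SA[4]=5  'adcbbdaccbcbbcb'
  #5 SA[5]=19  'b'
  #6 SA[6]=3  'baadcbbdaccbcbbcb'
  #7 SA[7]=16  'bbcb'
  #8 SA[8]=8  'bbdaccbcbbcb'
  #9 SA[9]=17  'bcb'
  #10 SA[10]=14  'bcbbcb'
  #11 SA[11]=9  'bdaccbcbbcb'
  #12 SA[12]=18  'cb'
  #13 SA[13]=15  'cbbcb'
  #14 SA[14]=7  'cbbdaccbcbbcb'
  #15 SA[15]=13  'cbcbbcb'
  #16 SA[16]=12  'ccbcbbcb'
  #17 SA[17]=10  'daccbcbbcb'
  #18 SA[18]=2  'dbaadcbbdaccbcbbcb'
  #19 SA[19]=6  'dcbbdaccbcbbcb'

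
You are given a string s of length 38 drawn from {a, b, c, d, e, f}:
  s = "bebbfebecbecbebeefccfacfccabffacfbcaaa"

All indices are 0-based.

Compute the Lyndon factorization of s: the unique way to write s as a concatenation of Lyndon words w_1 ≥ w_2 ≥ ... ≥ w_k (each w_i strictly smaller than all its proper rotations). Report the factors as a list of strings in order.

["be", "bbfebecbecbebeefccf", "acfcc", "abffacfbc", "a", "a", "a"]

emit factor 1: 'be' (i=0, period=2)
emit factor 2: 'bbfebecbecbebeefccf' (i=2, period=19)
emit factor 3: 'acfcc' (i=21, period=5)
emit factor 4: 'abffacfbc' (i=26, period=9)
emit factor 5: 'a' (i=35, period=1)
emit factor 6: 'a' (i=36, period=1)
emit factor 7: 'a' (i=37, period=1)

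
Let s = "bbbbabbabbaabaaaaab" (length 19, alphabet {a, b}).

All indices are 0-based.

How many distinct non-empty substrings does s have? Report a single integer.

rank | idx | suffix
   0 |  13 | aaaaab
   1 |  14 | aaaab
   2 |  15 | aaab
   3 |  16 | aab
   4 |  10 | aabaaaaab
   5 |  17 | ab
   6 |  11 | abaaaaab
   7 |   7 | abbaabaaaaab
   8 |   4 | abbabbaabaaaaab
   9 |  18 | b
  10 |  12 | baaaaab
  11 |   9 | baabaaaaab
  12 |   6 | babbaabaaaaab
  13 |   3 | babbabbaabaaaaab
  14 |   8 | bbaabaaaaab
  15 |   5 | bbabbaabaaaaab
  16 |   2 | bbabbabbaabaaaaab
  17 |   1 | bbbabbabbaabaaaaab
  18 |   0 | bbbbabbabbaabaaaaab

SA = [13, 14, 15, 16, 10, 17, 11, 7, 4, 18, 12, 9, 6, 3, 8, 5, 2, 1, 0]
i: (SA[i-1],SA[i]) lcp shared
  1: (13,14) 4 'aaaa'
  2: (14,15) 3 'aaa'
  3: (15,16) 2 'aa'
  4: (16,10) 3 'aab'
  5: (10,17) 1 'a'
  6: (17,11) 2 'ab'
  7: (11,7) 2 'ab'
  8: (7,4) 4 'abba'
  9: (4,18) 0 ''
  10: (18,12) 1 'b'
  11: (12,9) 3 'baa'
  12: (9,6) 2 'ba'
  13: (6,3) 5 'babba'
  14: (3,8) 1 'b'
  15: (8,5) 3 'bba'
  16: (5,2) 6 'bbabba'
  17: (2,1) 2 'bb'
  18: (1,0) 3 'bbb'

n(n+1)/2 = 19·20/2 = 190
Σ LCP = 0 + 4 + 3 + 2 + 3 + 1 + 2 + 2 + 4 + 0 + 1 + 3 + 2 + 5 + 1 + 3 + 6 + 2 + 3 = 47
distinct = 190 − 47 = 143

143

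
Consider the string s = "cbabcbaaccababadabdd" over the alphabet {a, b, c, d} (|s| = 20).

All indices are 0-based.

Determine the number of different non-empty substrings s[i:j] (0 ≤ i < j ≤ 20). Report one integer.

rank | idx | suffix
   0 |   6 | aaccababadabdd
   1 |  10 | ababadabdd
   2 |  12 | abadabdd
   3 |   2 | abcbaaccababadabdd
   4 |  16 | abdd
   5 |   7 | accababadabdd
   6 |  14 | adabdd
   7 |   5 | baaccababadabdd
   8 |  11 | babadabdd
   9 |   1 | babcbaaccababadabdd
  10 |  13 | badabdd
  11 |   3 | bcbaaccababadabdd
  12 |  17 | bdd
  13 |   9 | cababadabdd
  14 |   4 | cbaaccababadabdd
  15 |   0 | cbabcbaaccababadabdd
  16 |   8 | ccababadabdd
  17 |  19 | d
  18 |  15 | dabdd
  19 |  18 | dd

SA = [6, 10, 12, 2, 16, 7, 14, 5, 11, 1, 13, 3, 17, 9, 4, 0, 8, 19, 15, 18]
[i] adj suffixes → lcp
  [1] 6/10 → 1 ('a')
  [2] 10/12 → 3 ('aba')
  [3] 12/2 → 2 ('ab')
  [4] 2/16 → 2 ('ab')
  [5] 16/7 → 1 ('a')
  [6] 7/14 → 1 ('a')
  [7] 14/5 → 0 ('')
  [8] 5/11 → 2 ('ba')
  [9] 11/1 → 3 ('bab')
  [10] 1/13 → 2 ('ba')
  [11] 13/3 → 1 ('b')
  [12] 3/17 → 1 ('b')
  [13] 17/9 → 0 ('')
  [14] 9/4 → 1 ('c')
  [15] 4/0 → 3 ('cba')
  [16] 0/8 → 1 ('c')
  [17] 8/19 → 0 ('')
  [18] 19/15 → 1 ('d')
  [19] 15/18 → 1 ('d')

n(n+1)/2 = 20·21/2 = 210
Σ LCP = 0 + 1 + 3 + 2 + 2 + 1 + 1 + 0 + 2 + 3 + 2 + 1 + 1 + 0 + 1 + 3 + 1 + 0 + 1 + 1 = 26
distinct = 210 − 26 = 184

184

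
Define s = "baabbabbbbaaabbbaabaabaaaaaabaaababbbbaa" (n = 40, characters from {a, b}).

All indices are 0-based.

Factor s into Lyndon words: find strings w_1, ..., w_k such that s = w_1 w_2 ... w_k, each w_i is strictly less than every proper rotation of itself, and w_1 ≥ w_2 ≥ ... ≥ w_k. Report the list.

["b", "aabbabbbb", "aaabbbaabaab", "aaaaaabaaababbbb", "a", "a"]

emit factor 1: 'b' (i=0, period=1)
emit factor 2: 'aabbabbbb' (i=1, period=9)
emit factor 3: 'aaabbbaabaab' (i=10, period=12)
emit factor 4: 'aaaaaabaaababbbb' (i=22, period=16)
emit factor 5: 'a' (i=38, period=1)
emit factor 6: 'a' (i=39, period=1)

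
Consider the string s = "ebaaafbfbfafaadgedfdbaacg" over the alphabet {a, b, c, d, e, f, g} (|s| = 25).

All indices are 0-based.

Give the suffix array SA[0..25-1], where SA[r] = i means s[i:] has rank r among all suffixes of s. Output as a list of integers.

[2, 21, 12, 3, 22, 13, 10, 4, 1, 20, 8, 6, 23, 19, 17, 14, 0, 16, 11, 9, 7, 5, 18, 24, 15]

rank→(start, suffix):
  0 → (2, 'aaafbfbfafaadgedfdbaacg')
  1 → (21, 'aacg')
  2 → (12, 'aadgedfdbaacg')
  3 → (3, 'aafbfbfafaadgedfdbaacg')
  4 → (22, 'acg')
  5 → (13, 'adgedfdbaacg')
  6 → (10, 'afaadgedfdbaacg')
  7 → (4, 'afbfbfafaadgedfdbaacg')
  8 → (1, 'baaafbfbfafaadgedfdbaacg')
  9 → (20, 'baacg')
  10 → (8, 'bfafaadgedfdbaacg')
  11 → (6, 'bfbfafaadgedfdbaacg')
  12 → (23, 'cg')
  13 → (19, 'dbaacg')
  14 → (17, 'dfdbaacg')
  15 → (14, 'dgedfdbaacg')
  16 → (0, 'ebaaafbfbfafaadgedfdbaacg')
  17 → (16, 'edfdbaacg')
  18 → (11, 'faadgedfdbaacg')
  19 → (9, 'fafaadgedfdbaacg')
  20 → (7, 'fbfafaadgedfdbaacg')
  21 → (5, 'fbfbfafaadgedfdbaacg')
  22 → (18, 'fdbaacg')
  23 → (24, 'g')
  24 → (15, 'gedfdbaacg')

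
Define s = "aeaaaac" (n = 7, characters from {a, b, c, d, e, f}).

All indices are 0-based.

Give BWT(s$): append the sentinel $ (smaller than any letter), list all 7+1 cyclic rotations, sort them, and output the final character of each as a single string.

rank  rotation  last
    0  $aeaaaac  c
    1  aaaac$ae  e
    2  aaac$aea  a
    3  aac$aeaa  a
    4  ac$aeaaa  a
    5  aeaaaac$  $
    6  c$aeaaaa  a
    7  eaaaac$a  a

ceaaa$aa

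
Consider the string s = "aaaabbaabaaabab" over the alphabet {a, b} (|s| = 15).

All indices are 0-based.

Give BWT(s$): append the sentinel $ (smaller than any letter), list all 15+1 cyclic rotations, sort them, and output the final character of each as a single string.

b$babaabaaaaabaa

rank  rotation          last
    0  $aaaabbaabaaabab  b
    1  aaaabbaabaaabab$  $
    2  aaabab$aaaabbaab  b
    3  aaabbaabaaabab$a  a
    4  aabaaabab$aaaabb  b
    5  aabab$aaaabbaaba  a
    6  aabbaabaaabab$aa  a
    7  ab$aaaabbaabaaab  b
    8  abaaabab$aaaabba  a
    9  abab$aaaabbaabaa  a
   10  abbaabaaabab$aaa  a
   11  b$aaaabbaabaaaba  a
   12  baaabab$aaaabbaa  a
   13  baabaaabab$aaaab  b
   14  bab$aaaabbaabaaa  a
   15  bbaabaaabab$aaaa  a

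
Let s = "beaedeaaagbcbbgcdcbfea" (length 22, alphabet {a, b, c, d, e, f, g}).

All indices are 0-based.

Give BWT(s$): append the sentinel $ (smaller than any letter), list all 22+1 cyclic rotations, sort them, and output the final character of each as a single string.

rank  rotation                 last
    0  $beaedeaaagbcbbgcdcbfea  a
    1  a$beaedeaaagbcbbgcdcbfe  e
    2  aaagbcbbgcdcbfea$beaede  e
    3  aagbcbbgcdcbfea$beaedea  a
    4  aedeaaagbcbbgcdcbfea$be  e
    5  agbcbbgcdcbfea$beaedeaa  a
    6  bbgcdcbfea$beaedeaaagbc  c
    7  bcbbgcdcbfea$beaedeaaag  g
    8  beaedeaaagbcbbgcdcbfea$  $
    9  bfea$beaedeaaagbcbbgcdc  c
   10  bgcdcbfea$beaedeaaagbcb  b
   11  cbbgcdcbfea$beaedeaaagb  b
   12  cbfea$beaedeaaagbcbbgcd  d
   13  cdcbfea$beaedeaaagbcbbg  g
   14  dcbfea$beaedeaaagbcbbgc  c
   15  deaaagbcbbgcdcbfea$beae  e
   16  ea$beaedeaaagbcbbgcdcbf  f
   17  eaaagbcbbgcdcbfea$beaed  d
   18  eaedeaaagbcbbgcdcbfea$b  b
   19  edeaaagbcbbgcdcbfea$bea  a
   20  fea$beaedeaaagbcbbgcdcb  b
   21  gbcbbgcdcbfea$beaedeaaa  a
   22  gcdcbfea$beaedeaaagbcbb  b

aeeaeacg$cbbdgcefdbabab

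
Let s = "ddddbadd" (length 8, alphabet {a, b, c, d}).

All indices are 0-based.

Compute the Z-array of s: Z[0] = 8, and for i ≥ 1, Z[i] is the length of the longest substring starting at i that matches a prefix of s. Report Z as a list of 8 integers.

[8, 3, 2, 1, 0, 0, 2, 1]

Z[0]=8
i=1: fresh scan; Z[1]=3 extend→box=[1,4)
i=2: min(r-i=2, Z[1]=3)=2; Z[2]=2
i=3: min(r-i=1, Z[2]=2)=1; Z[3]=1
i=4: fresh scan; Z[4]=0
i=5: fresh scan; Z[5]=0
i=6: fresh scan; Z[6]=2 extend→box=[6,8)
i=7: min(r-i=1, Z[1]=3)=1; Z[7]=1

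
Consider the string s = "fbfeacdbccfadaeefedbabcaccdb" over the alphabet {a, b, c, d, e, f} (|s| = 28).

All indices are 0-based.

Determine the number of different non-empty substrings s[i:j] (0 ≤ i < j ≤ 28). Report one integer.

376

rank | idx | suffix
   0 |  20 | abcaccdb
   1 |  23 | accdb
   2 |   4 | acdbccfadaeefedbabcaccdb
   3 |  11 | adaeefedbabcaccdb
   4 |  13 | aeefedbabcaccdb
   5 |  27 | b
   6 |  19 | babcaccdb
   7 |  21 | bcaccdb
   8 |   7 | bccfadaeefedbabcaccdb
   9 |   1 | bfeacdbccfadaeefedbabcaccdb
  10 |  22 | caccdb
  11 |  24 | ccdb
  12 |   8 | ccfadaeefedbabcaccdb
  13 |  25 | cdb
  14 |   5 | cdbccfadaeefedbabcaccdb
  15 |   9 | cfadaeefedbabcaccdb
  16 |  12 | daeefedbabcaccdb
  17 |  26 | db
  18 |  18 | dbabcaccdb
  19 |   6 | dbccfadaeefedbabcaccdb
  20 |   3 | eacdbccfadaeefedbabcaccdb
  21 |  17 | edbabcaccdb
  22 |  14 | eefedbabcaccdb
  23 |  15 | efedbabcaccdb
  24 |  10 | fadaeefedbabcaccdb
  25 |   0 | fbfeacdbccfadaeefedbabcaccdb
  26 |   2 | feacdbccfadaeefedbabcaccdb
  27 |  16 | fedbabcaccdb

SA = [20, 23, 4, 11, 13, 27, 19, 21, 7, 1, 22, 24, 8, 25, 5, 9, 12, 26, 18, 6, 3, 17, 14, 15, 10, 0, 2, 16]
i: (SA[i-1],SA[i]) lcp shared
  1: (20,23) 1 'a'
  2: (23,4) 2 'ac'
  3: (4,11) 1 'a'
  4: (11,13) 1 'a'
  5: (13,27) 0 ''
  6: (27,19) 1 'b'
  7: (19,21) 1 'b'
  8: (21,7) 2 'bc'
  9: (7,1) 1 'b'
  10: (1,22) 0 ''
  11: (22,24) 1 'c'
  12: (24,8) 2 'cc'
  13: (8,25) 1 'c'
  14: (25,5) 3 'cdb'
  15: (5,9) 1 'c'
  16: (9,12) 0 ''
  17: (12,26) 1 'd'
  18: (26,18) 2 'db'
  19: (18,6) 2 'db'
  20: (6,3) 0 ''
  21: (3,17) 1 'e'
  22: (17,14) 1 'e'
  23: (14,15) 1 'e'
  24: (15,10) 0 ''
  25: (10,0) 1 'f'
  26: (0,2) 1 'f'
  27: (2,16) 2 'fe'

n(n+1)/2 = 28·29/2 = 406
Σ LCP = 0 + 1 + 2 + 1 + 1 + 0 + 1 + 1 + 2 + 1 + 0 + 1 + 2 + 1 + 3 + 1 + 0 + 1 + 2 + 2 + 0 + 1 + 1 + 1 + 0 + 1 + 1 + 2 = 30
distinct = 406 − 30 = 376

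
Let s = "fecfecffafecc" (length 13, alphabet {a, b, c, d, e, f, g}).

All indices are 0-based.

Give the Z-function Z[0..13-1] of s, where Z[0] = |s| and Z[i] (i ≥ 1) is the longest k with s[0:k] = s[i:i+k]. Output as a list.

Z[0]=13
i=1: i≥r, start 0; Z[1]=0
i=2: i≥r, start 0; Z[2]=0
i=3: i≥r, start 0; Z[3]=4 extend→box=[3,7)
i=4: min(r-i=3, Z[1]=0)=0; Z[4]=0
i=5: min(r-i=2, Z[2]=0)=0; Z[5]=0
i=6: min(r-i=1, Z[3]=4)=1; Z[6]=1
i=7: i≥r, start 0; Z[7]=1 extend→box=[7,8)
i=8: i≥r, start 0; Z[8]=0
i=9: i≥r, start 0; Z[9]=3 extend→box=[9,12)
i=10: min(r-i=2, Z[1]=0)=0; Z[10]=0
i=11: min(r-i=1, Z[2]=0)=0; Z[11]=0
i=12: i≥r, start 0; Z[12]=0

[13, 0, 0, 4, 0, 0, 1, 1, 0, 3, 0, 0, 0]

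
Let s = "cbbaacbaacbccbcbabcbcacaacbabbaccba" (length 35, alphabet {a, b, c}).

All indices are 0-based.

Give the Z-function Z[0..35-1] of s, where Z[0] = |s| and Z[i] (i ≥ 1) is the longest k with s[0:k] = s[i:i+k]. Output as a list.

[35, 0, 0, 0, 0, 2, 0, 0, 0, 2, 0, 1, 2, 0, 2, 0, 0, 0, 2, 0, 1, 0, 1, 0, 0, 2, 0, 0, 0, 0, 0, 1, 2, 0, 0]

Z[0]=35
i=1: outside box; Z[1]=0
i=2: outside box; Z[2]=0
i=3: outside box; Z[3]=0
i=4: outside box; Z[4]=0
i=5: outside box; Z[5]=2 grow→box=[5,7)
i=6: min(r-i=1, Z[1]=0)=0; Z[6]=0
i=7: outside box; Z[7]=0
i=8: outside box; Z[8]=0
i=9: outside box; Z[9]=2 grow→box=[9,11)
i=10: min(r-i=1, Z[1]=0)=0; Z[10]=0
i=11: outside box; Z[11]=1 grow→box=[11,12)
i=12: outside box; Z[12]=2 grow→box=[12,14)
i=13: min(r-i=1, Z[1]=0)=0; Z[13]=0
i=14: outside box; Z[14]=2 grow→box=[14,16)
i=15: min(r-i=1, Z[1]=0)=0; Z[15]=0
i=16: outside box; Z[16]=0
i=17: outside box; Z[17]=0
i=18: outside box; Z[18]=2 grow→box=[18,20)
i=19: min(r-i=1, Z[1]=0)=0; Z[19]=0
i=20: outside box; Z[20]=1 grow→box=[20,21)
i=21: outside box; Z[21]=0
i=22: outside box; Z[22]=1 grow→box=[22,23)
i=23: outside box; Z[23]=0
i=24: outside box; Z[24]=0
i=25: outside box; Z[25]=2 grow→box=[25,27)
i=26: min(r-i=1, Z[1]=0)=0; Z[26]=0
i=27: outside box; Z[27]=0
i=28: outside box; Z[28]=0
i=29: outside box; Z[29]=0
i=30: outside box; Z[30]=0
i=31: outside box; Z[31]=1 grow→box=[31,32)
i=32: outside box; Z[32]=2 grow→box=[32,34)
i=33: min(r-i=1, Z[1]=0)=0; Z[33]=0
i=34: outside box; Z[34]=0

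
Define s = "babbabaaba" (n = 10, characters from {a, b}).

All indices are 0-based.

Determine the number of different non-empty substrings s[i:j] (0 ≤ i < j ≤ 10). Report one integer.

40

sorted suffixes:
  #0 SA[0]=9  'a'
  #1 SA[1]=6  'aaba'
  #2 SA[2]=7  'aba'
  #3 SA[3]=4  'abaaba'
  #4 SA[4]=1  'abbabaaba'
  #5 SA[5]=8  'ba'
  #6 SA[6]=5  'baaba'
  #7 SA[7]=3  'babaaba'
  #8 SA[8]=0  'babbabaaba'
  #9 SA[9]=2  'bbabaaba'

SA = [9, 6, 7, 4, 1, 8, 5, 3, 0, 2]
i: (SA[i-1],SA[i]) lcp shared
  1: (9,6) 1 'a'
  2: (6,7) 1 'a'
  3: (7,4) 3 'aba'
  4: (4,1) 2 'ab'
  5: (1,8) 0 ''
  6: (8,5) 2 'ba'
  7: (5,3) 2 'ba'
  8: (3,0) 3 'bab'
  9: (0,2) 1 'b'

n(n+1)/2 = 10·11/2 = 55
Σ LCP = 0 + 1 + 1 + 3 + 2 + 0 + 2 + 2 + 3 + 1 = 15
distinct = 55 − 15 = 40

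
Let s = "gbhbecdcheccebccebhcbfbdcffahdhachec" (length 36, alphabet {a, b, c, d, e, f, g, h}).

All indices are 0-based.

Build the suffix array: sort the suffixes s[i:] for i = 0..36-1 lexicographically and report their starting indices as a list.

sorted suffixes:
  #0 SA[0]=31  'achec'
  #1 SA[1]=27  'ahdhachec'
  #2 SA[2]=13  'bccebhcbfbdcffahdhachec'
  #3 SA[3]=22  'bdcffahdhachec'
  #4 SA[4]=3  'becdcheccebccebhcbfbdcffahdhachec'
  #5 SA[5]=20  'bfbdcffahdhachec'
  #6 SA[6]=1  'bhbecdcheccebccebhcbfbdcffahdhachec'
  #7 SA[7]=17  'bhcbfbdcffahdhachec'
  #8 SA[8]=35  'c'
  #9 SA[9]=19  'cbfbdcffahdhachec'
  #10 SA[10]=10  'ccebccebhcbfbdcffahdhachec'
  #11 SA[11]=14  'ccebhcbfbdcffahdhachec'
  #12 SA[12]=5  'cdcheccebccebhcbfbdcffahdhachec'
  #13 SA[13]=11  'cebccebhcbfbdcffahdhachec'
  #14 SA[14]=15  'cebhcbfbdcffahdhachec'
  #15 SA[15]=24  'cffahdhachec'
  #16 SA[16]=32  'chec'
  #17 SA[17]=7  'checcebccebhcbfbdcffahdhachec'
  #18 SA[18]=23  'dcffahdhachec'
  #19 SA[19]=6  'dcheccebccebhcbfbdcffahdhachec'
  #20 SA[20]=29  'dhachec'
  #21 SA[21]=12  'ebccebhcbfbdcffahdhachec'
  #22 SA[22]=16  'ebhcbfbdcffahdhachec'
  #23 SA[23]=34  'ec'
  #24 SA[24]=9  'eccebccebhcbfbdcffahdhachec'
  #25 SA[25]=4  'ecdcheccebccebhcbfbdcffahdhachec'
  #26 SA[26]=26  'fahdhachec'
  #27 SA[27]=21  'fbdcffahdhachec'
  #28 SA[28]=25  'ffahdhachec'
  #29 SA[29]=0  'gbhbecdcheccebccebhcbfbdcffahdhachec'
  #30 SA[30]=30  'hachec'
  #31 SA[31]=2  'hbecdcheccebccebhcbfbdcffahdhachec'
  #32 SA[32]=18  'hcbfbdcffahdhachec'
  #33 SA[33]=28  'hdhachec'
  #34 SA[34]=33  'hec'
  #35 SA[35]=8  'heccebccebhcbfbdcffahdhachec'

[31, 27, 13, 22, 3, 20, 1, 17, 35, 19, 10, 14, 5, 11, 15, 24, 32, 7, 23, 6, 29, 12, 16, 34, 9, 4, 26, 21, 25, 0, 30, 2, 18, 28, 33, 8]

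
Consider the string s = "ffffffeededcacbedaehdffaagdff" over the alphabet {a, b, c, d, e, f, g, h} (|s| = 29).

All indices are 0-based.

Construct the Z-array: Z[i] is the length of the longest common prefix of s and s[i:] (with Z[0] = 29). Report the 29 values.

[29, 5, 4, 3, 2, 1, 0, 0, 0, 0, 0, 0, 0, 0, 0, 0, 0, 0, 0, 0, 0, 2, 1, 0, 0, 0, 0, 2, 1]

Z[0]=29
i=1: outside box; Z[1]=5 scan→box=[1,6)
i=2: min(r-i=4, Z[1]=5)=4; Z[2]=4
i=3: min(r-i=3, Z[2]=4)=3; Z[3]=3
i=4: min(r-i=2, Z[3]=3)=2; Z[4]=2
i=5: min(r-i=1, Z[4]=2)=1; Z[5]=1
i=6: outside box; Z[6]=0
i=7: outside box; Z[7]=0
i=8: outside box; Z[8]=0
i=9: outside box; Z[9]=0
i=10: outside box; Z[10]=0
i=11: outside box; Z[11]=0
i=12: outside box; Z[12]=0
i=13: outside box; Z[13]=0
i=14: outside box; Z[14]=0
i=15: outside box; Z[15]=0
i=16: outside box; Z[16]=0
i=17: outside box; Z[17]=0
i=18: outside box; Z[18]=0
i=19: outside box; Z[19]=0
i=20: outside box; Z[20]=0
i=21: outside box; Z[21]=2 scan→box=[21,23)
i=22: min(r-i=1, Z[1]=5)=1; Z[22]=1
i=23: outside box; Z[23]=0
i=24: outside box; Z[24]=0
i=25: outside box; Z[25]=0
i=26: outside box; Z[26]=0
i=27: outside box; Z[27]=2 scan→box=[27,29)
i=28: min(r-i=1, Z[1]=5)=1; Z[28]=1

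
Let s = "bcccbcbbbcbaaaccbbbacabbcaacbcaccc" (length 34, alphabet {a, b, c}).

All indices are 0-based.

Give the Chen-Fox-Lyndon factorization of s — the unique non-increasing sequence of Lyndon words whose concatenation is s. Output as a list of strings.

["bccc", "bc", "bbbc", "b", "aaaccbbbacabbcaacbcaccc"]

emit factor 1: 'bccc' (i=0, period=4)
emit factor 2: 'bc' (i=4, period=2)
emit factor 3: 'bbbc' (i=6, period=4)
emit factor 4: 'b' (i=10, period=1)
emit factor 5: 'aaaccbbbacabbcaacbcaccc' (i=11, period=23)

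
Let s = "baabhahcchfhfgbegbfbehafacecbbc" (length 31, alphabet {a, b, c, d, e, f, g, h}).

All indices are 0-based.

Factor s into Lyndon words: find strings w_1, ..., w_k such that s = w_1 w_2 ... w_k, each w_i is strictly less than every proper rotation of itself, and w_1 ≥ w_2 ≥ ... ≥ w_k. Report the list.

emit factor 1: 'b' (i=0, period=1)
emit factor 2: 'aabhahcchfhfgbegbfbehafacecbbc' (i=1, period=30)

["b", "aabhahcchfhfgbegbfbehafacecbbc"]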